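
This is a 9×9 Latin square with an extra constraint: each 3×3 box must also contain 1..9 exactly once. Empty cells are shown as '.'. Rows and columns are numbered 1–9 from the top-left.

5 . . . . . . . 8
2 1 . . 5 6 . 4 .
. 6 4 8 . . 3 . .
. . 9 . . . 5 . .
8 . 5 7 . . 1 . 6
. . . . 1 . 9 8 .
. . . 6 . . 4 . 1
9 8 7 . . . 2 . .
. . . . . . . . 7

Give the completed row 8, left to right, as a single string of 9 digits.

987145263

row 1, column 3 = 3: row 1 has {5,8}; col 3 has {4,5,7,9}; box has {1,2,4,5,6} → only 3 remains.
row 2, column 3 = 8: row 2 has {1,2,4,5,6}; col 3 has {3,4,5,7,9}; box has {1,2,3,4,5,6} → only 8 remains.
row 2, column 7 = 7: row 2 has {1,2,4,5,6,8}; col 7 has {1,2,3,4,5,9}; box has {3,4,8} → only 7 remains.
row 2, column 9 = 9: row 2 has {1,2,4,5,6,7,8}; col 9 has {1,6,7,8}; box has {3,4,7,8} → only 9 remains.
row 3, column 1 = 7: row 3 has {3,4,6,8}; col 1 has {2,5,8,9}; box has {1,2,3,4,5,6,8} → only 7 remains.
row 7, column 1 = 3: row 7 has {1,4,6}; col 1 has {2,5,7,8,9}; box has {7,8,9} → only 3 remains.
row 7, column 3 = 2: row 7 has {1,3,4,6}; col 3 has {3,4,5,7,8,9}; box has {3,7,8,9} → only 2 remains.
row 1, column 2 = 9: row 1 has {3,5,8}; col 2 has {1,6,8}; box has {1,2,3,4,5,6,7,8} → only 9 remains.
row 1, column 7 = 6: row 1 has {3,5,8,9}; col 7 has {1,2,3,4,5,7,9}; box has {3,4,7,8,9} → only 6 remains.
row 2, column 4 = 3: row 2 has {1,2,4,5,6,7,8,9}; col 4 has {6,7,8}; box has {5,6,8} → only 3 remains.
row 6, column 3 = 6: row 6 has {1,8,9}; col 3 has {2,3,4,5,7,8,9}; box has {5,8,9} → only 6 remains.
row 7, column 2 = 5: row 7 has {1,2,3,4,6}; col 2 has {1,6,8,9}; box has {2,3,7,8,9} → only 5 remains.
row 7, column 8 = 9: row 7 has {1,2,3,4,5,6}; col 8 has {4,8}; box has {1,2,4,7} → only 9 remains.
row 9, column 2 = 4: row 9 has {7}; col 2 has {1,5,6,8,9}; box has {2,3,5,7,8,9} → only 4 remains.
row 9, column 3 = 1: row 9 has {4,7}; col 3 has {2,3,4,5,6,7,8,9}; box has {2,3,4,5,7,8,9} → only 1 remains.
row 9, column 7 = 8: row 9 has {1,4,7}; col 7 has {1,2,3,4,5,6,7,9}; box has {1,2,4,7,9} → only 8 remains.
row 6, column 1 = 4: row 6 has {1,6,8,9}; col 1 has {2,3,5,7,8,9}; box has {5,6,8,9} → only 4 remains.
row 9, column 1 = 6: row 9 has {1,4,7,8}; col 1 has {2,3,4,5,7,8,9}; box has {1,2,3,4,5,7,8,9} → only 6 remains.
row 4, column 1 = 1: row 4 has {5,9}; col 1 has {2,3,4,5,6,7,8,9}; box has {4,5,6,8,9} → only 1 remains.
row 4, column 5 = 6: in row 4, 6 can only go here (every other open cell in that row sees a 6).
row 4, column 6 = 8: in row 4, 8 can only go here (every other open cell in that row sees an 8).
row 7, column 6 = 7: row 7 has {1,2,3,4,5,6,9}; col 6 has {6,8}; box has {6} → only 7 remains.
row 7, column 5 = 8: row 7 has {1,2,3,4,5,6,7,9}; col 5 has {1,5,6}; box has {6,7} → only 8 remains.
row 1, column 5 = 7: in row 1, 7 can only go here (every other open cell in that row sees a 7).
row 6, column 2 = 7: in row 6, 7 can only go here (every other open cell in that row sees a 7).
row 4, column 8 = 7: in row 4, 7 can only go here (every other open cell in that row sees a 7).
row 8, column 8 = 6: in row 8, 6 can only go here (every other open cell in that row sees a 6).
row 9, column 4 = 9: in column 4, 9 can only go here (every other open cell in that column sees a 9).
row 4, column 9 = 4: in column 9, 4 can only go here (every other open cell in that column sees a 4).
row 4, column 4 = 2: row 4 has {1,4,5,6,7,8,9}; col 4 has {3,6,7,8,9}; box has {1,6,7,8} → only 2 remains.
row 6, column 4 = 5: row 6 has {1,4,6,7,8,9}; col 4 has {2,3,6,7,8,9}; box has {1,2,6,7,8} → only 5 remains.
row 6, column 6 = 3: row 6 has {1,4,5,6,7,8,9}; col 6 has {6,7,8}; box has {1,2,5,6,7,8} → only 3 remains.
row 6, column 9 = 2: row 6 has {1,3,4,5,6,7,8,9}; col 9 has {1,4,6,7,8,9}; box has {1,4,5,6,7,8,9} → only 2 remains.
row 3, column 9 = 5: row 3 has {3,4,6,7,8}; col 9 has {1,2,4,6,7,8,9}; box has {3,4,6,7,8,9} → only 5 remains.
row 4, column 2 = 3: row 4 has {1,2,4,5,6,7,8,9}; col 2 has {1,4,5,6,7,8,9}; box has {1,4,5,6,7,8,9} → only 3 remains.
row 5, column 2 = 2: row 5 has {1,5,6,7,8}; col 2 has {1,3,4,5,6,7,8,9}; box has {1,3,4,5,6,7,8,9} → only 2 remains.
row 5, column 8 = 3: row 5 has {1,2,5,6,7,8}; col 8 has {4,6,7,8,9}; box has {1,2,4,5,6,7,8,9} → only 3 remains.
row 8, column 9 = 3: row 8 has {2,6,7,8,9}; col 9 has {1,2,4,5,6,7,8,9}; box has {1,2,4,6,7,8,9} → only 3 remains.
row 9, column 8 = 5: row 9 has {1,4,6,7,8,9}; col 8 has {3,4,6,7,8,9}; box has {1,2,3,4,6,7,8,9} → only 5 remains.
row 8, column 5 = 4: row 8 has {2,3,6,7,8,9}; col 5 has {1,5,6,7,8}; box has {6,7,8,9} → only 4 remains.
row 9, column 6 = 2: row 9 has {1,4,5,6,7,8,9}; col 6 has {3,6,7,8}; box has {4,6,7,8,9} → only 2 remains.
row 5, column 5 = 9: row 5 has {1,2,3,5,6,7,8}; col 5 has {1,4,5,6,7,8}; box has {1,2,3,5,6,7,8} → only 9 remains.
row 5, column 6 = 4: row 5 has {1,2,3,5,6,7,8,9}; col 6 has {2,3,6,7,8}; box has {1,2,3,5,6,7,8,9} → only 4 remains.
row 8, column 4 = 1: row 8 has {2,3,4,6,7,8,9}; col 4 has {2,3,5,6,7,8,9}; box has {2,4,6,7,8,9} → only 1 remains.
row 8, column 6 = 5: row 8 has {1,2,3,4,6,7,8,9}; col 6 has {2,3,4,6,7,8}; box has {1,2,4,6,7,8,9} → only 5 remains.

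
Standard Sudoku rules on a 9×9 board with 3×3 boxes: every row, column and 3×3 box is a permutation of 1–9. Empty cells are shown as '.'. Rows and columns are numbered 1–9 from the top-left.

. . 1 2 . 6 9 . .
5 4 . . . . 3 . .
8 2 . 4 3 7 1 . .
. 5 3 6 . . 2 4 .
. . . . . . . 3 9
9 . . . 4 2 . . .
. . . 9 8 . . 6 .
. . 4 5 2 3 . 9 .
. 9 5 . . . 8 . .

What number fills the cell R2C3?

6

R1C5 = 5: row 1 has {1,2,6,9}; col 5 has {2,3,4,8}; box has {2,3,4,6,7} → only 5 remains.
R3C8 = 5: row 3 has {1,2,3,4,7,8}; col 8 has {3,4,6,9}; box has {1,3,9} → only 5 remains.
R3C9 = 6: row 3 has {1,2,3,4,5,7,8}; col 9 has {9}; box has {1,3,5,9} → only 6 remains.
R8C7 = 7: row 8 has {2,3,4,5,9}; col 7 has {1,2,3,8,9}; box has {6,8,9} → only 7 remains.
R8C9 = 1: row 8 has {2,3,4,5,7,9}; col 9 has {6,9}; box has {6,7,8,9} → only 1 remains.
R9C8 = 2: row 9 has {5,8,9}; col 8 has {3,4,5,6,9}; box has {1,6,7,8,9} → only 2 remains.
R3C3 = 9: row 3 has {1,2,3,4,5,6,7,8}; col 3 has {1,3,4,5}; box has {1,2,4,5,8} → only 9 remains.
R8C1 = 6: row 8 has {1,2,3,4,5,7,9}; col 1 has {5,8,9}; box has {4,5,9} → only 6 remains.
R8C2 = 8: row 8 has {1,2,3,4,5,6,7,9}; col 2 has {2,4,5,9}; box has {4,5,6,9} → only 8 remains.
R1C9 = 4: in row 1, 4 can only go here (every other open cell in that row sees a 4).
R9C9 = 3: row 9 has {2,5,8,9}; col 9 has {1,4,6,9}; box has {1,2,6,7,8,9} → only 3 remains.
R7C9 = 5: row 7 has {6,8,9}; col 9 has {1,3,4,6,9}; box has {1,2,3,6,7,8,9} → only 5 remains.
R7C7 = 4: row 7 has {5,6,8,9}; col 7 has {1,2,3,7,8,9}; box has {1,2,3,5,6,7,8,9} → only 4 remains.
R7C6 = 1: row 7 has {4,5,6,8,9}; col 6 has {2,3,6,7}; box has {2,3,5,8,9} → only 1 remains.
R9C4 = 7: row 9 has {2,3,5,8,9}; col 4 has {2,4,5,6,9}; box has {1,2,3,5,8,9} → only 7 remains.
R9C5 = 6: row 9 has {2,3,5,7,8,9}; col 5 has {2,3,4,5,8}; box has {1,2,3,5,7,8,9} → only 6 remains.
R9C6 = 4: row 9 has {2,3,5,6,7,8,9}; col 6 has {1,2,3,6,7}; box has {1,2,3,5,6,7,8,9} → only 4 remains.
R9C1 = 1: row 9 has {2,3,4,5,6,7,8,9}; col 1 has {5,6,8,9}; box has {4,5,6,8,9} → only 1 remains.
R4C1 = 7: row 4 has {2,3,4,5,6}; col 1 has {1,5,6,8,9}; box has {3,5,9} → only 7 remains.
R4C9 = 8: row 4 has {2,3,4,5,6,7}; col 9 has {1,3,4,5,6,9}; box has {2,3,4,9} → only 8 remains.
R6C9 = 7: row 6 has {2,4,9}; col 9 has {1,3,4,5,6,8,9}; box has {2,3,4,8,9} → only 7 remains.
R1C1 = 3: row 1 has {1,2,4,5,6,9}; col 1 has {1,5,6,7,8,9}; box has {1,2,4,5,8,9} → only 3 remains.
R1C2 = 7: row 1 has {1,2,3,4,5,6,9}; col 2 has {2,4,5,8,9}; box has {1,2,3,4,5,8,9} → only 7 remains.
R1C8 = 8: row 1 has {1,2,3,4,5,6,7,9}; col 8 has {2,3,4,5,6,9}; box has {1,3,4,5,6,9} → only 8 remains.
R2C3 = 6: row 2 has {3,4,5}; col 3 has {1,3,4,5,9}; box has {1,2,3,4,5,7,8,9} → only 6 remains.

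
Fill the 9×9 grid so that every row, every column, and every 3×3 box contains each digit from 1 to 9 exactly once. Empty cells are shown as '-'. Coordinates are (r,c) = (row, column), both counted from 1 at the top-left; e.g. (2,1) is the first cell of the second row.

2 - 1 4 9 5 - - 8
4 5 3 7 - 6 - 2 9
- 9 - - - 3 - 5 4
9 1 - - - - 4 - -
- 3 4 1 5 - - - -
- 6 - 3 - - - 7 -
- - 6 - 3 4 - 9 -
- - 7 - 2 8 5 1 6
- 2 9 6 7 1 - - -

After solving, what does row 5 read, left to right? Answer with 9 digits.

(1,2) = 7: row 1 has {1,2,4,5,8,9}; col 2 has {1,2,3,5,6,9}; box has {1,2,3,4,5,9} → only 7 remains.
(2,7) = 1: row 2 has {2,3,4,5,6,7,9}; col 7 has {4,5}; box has {2,4,5,8,9} → only 1 remains.
(3,3) = 8: row 3 has {3,4,5,9}; col 3 has {1,3,4,6,7,9}; box has {1,2,3,4,5,7,9} → only 8 remains.
(3,4) = 2: row 3 has {3,4,5,8,9}; col 4 has {1,3,4,6,7}; box has {3,4,5,6,7,9} → only 2 remains.
(3,5) = 1: row 3 has {2,3,4,5,8,9}; col 5 has {2,3,5,7,9}; box has {2,3,4,5,6,7,9} → only 1 remains.
(4,4) = 8: row 4 has {1,4,9}; col 4 has {1,2,3,4,6,7}; box has {1,3,5} → only 8 remains.
(4,5) = 6: row 4 has {1,4,8,9}; col 5 has {1,2,3,5,7,9}; box has {1,3,5,8} → only 6 remains.
(4,8) = 3: row 4 has {1,4,6,8,9}; col 8 has {1,2,5,7,9}; box has {4,7} → only 3 remains.
(5,9) = 2: row 5 has {1,3,4,5}; col 9 has {4,6,8,9}; box has {3,4,7} → only 2 remains.
(6,5) = 4: row 6 has {3,6,7}; col 5 has {1,2,3,5,6,7,9}; box has {1,3,5,6,8} → only 4 remains.
(7,2) = 8: row 7 has {3,4,6,9}; col 2 has {1,2,3,5,6,7,9}; box has {2,6,7,9} → only 8 remains.
(7,4) = 5: row 7 has {3,4,6,8,9}; col 4 has {1,2,3,4,6,7,8}; box has {1,2,3,4,6,7,8} → only 5 remains.
(7,9) = 7: row 7 has {3,4,5,6,8,9}; col 9 has {2,4,6,8,9}; box has {1,5,6,9} → only 7 remains.
(8,1) = 3: row 8 has {1,2,5,6,7,8}; col 1 has {2,4,9}; box has {2,6,7,8,9} → only 3 remains.
(8,2) = 4: row 8 has {1,2,3,5,6,7,8}; col 2 has {1,2,3,5,6,7,8,9}; box has {2,3,6,7,8,9} → only 4 remains.
(8,4) = 9: row 8 has {1,2,3,4,5,6,7,8}; col 4 has {1,2,3,4,5,6,7,8}; box has {1,2,3,4,5,6,7,8} → only 9 remains.
(9,1) = 5: row 9 has {1,2,6,7,9}; col 1 has {2,3,4,9}; box has {2,3,4,6,7,8,9} → only 5 remains.
(9,9) = 3: row 9 has {1,2,5,6,7,9}; col 9 has {2,4,6,7,8,9}; box has {1,5,6,7,9} → only 3 remains.
(1,8) = 6: row 1 has {1,2,4,5,7,8,9}; col 8 has {1,2,3,5,7,9}; box has {1,2,4,5,8,9} → only 6 remains.
(2,5) = 8: row 2 has {1,2,3,4,5,6,7,9}; col 5 has {1,2,3,4,5,6,7,9}; box has {1,2,3,4,5,6,7,9} → only 8 remains.
(3,1) = 6: row 3 has {1,2,3,4,5,8,9}; col 1 has {2,3,4,5,9}; box has {1,2,3,4,5,7,8,9} → only 6 remains.
(3,7) = 7: row 3 has {1,2,3,4,5,6,8,9}; col 7 has {1,4,5}; box has {1,2,4,5,6,8,9} → only 7 remains.
(4,9) = 5: row 4 has {1,3,4,6,8,9}; col 9 has {2,3,4,6,7,8,9}; box has {2,3,4,7} → only 5 remains.
(5,8) = 8: row 5 has {1,2,3,4,5}; col 8 has {1,2,3,5,6,7,9}; box has {2,3,4,5,7} → only 8 remains.
(6,1) = 8: row 6 has {3,4,6,7}; col 1 has {2,3,4,5,6,9}; box has {1,3,4,6,9} → only 8 remains.
(6,7) = 9: row 6 has {3,4,6,7,8}; col 7 has {1,4,5,7}; box has {2,3,4,5,7,8} → only 9 remains.
(6,9) = 1: row 6 has {3,4,6,7,8,9}; col 9 has {2,3,4,5,6,7,8,9}; box has {2,3,4,5,7,8,9} → only 1 remains.
(7,1) = 1: row 7 has {3,4,5,6,7,8,9}; col 1 has {2,3,4,5,6,8,9}; box has {2,3,4,5,6,7,8,9} → only 1 remains.
(7,7) = 2: row 7 has {1,3,4,5,6,7,8,9}; col 7 has {1,4,5,7,9}; box has {1,3,5,6,7,9} → only 2 remains.
(9,7) = 8: row 9 has {1,2,3,5,6,7,9}; col 7 has {1,2,4,5,7,9}; box has {1,2,3,5,6,7,9} → only 8 remains.
(9,8) = 4: row 9 has {1,2,3,5,6,7,8,9}; col 8 has {1,2,3,5,6,7,8,9}; box has {1,2,3,5,6,7,8,9} → only 4 remains.
(1,7) = 3: row 1 has {1,2,4,5,6,7,8,9}; col 7 has {1,2,4,5,7,8,9}; box has {1,2,4,5,6,7,8,9} → only 3 remains.
(4,3) = 2: row 4 has {1,3,4,5,6,8,9}; col 3 has {1,3,4,6,7,8,9}; box has {1,3,4,6,8,9} → only 2 remains.
(4,6) = 7: row 4 has {1,2,3,4,5,6,8,9}; col 6 has {1,3,4,5,6,8}; box has {1,3,4,5,6,8} → only 7 remains.
(5,1) = 7: row 5 has {1,2,3,4,5,8}; col 1 has {1,2,3,4,5,6,8,9}; box has {1,2,3,4,6,8,9} → only 7 remains.
(5,6) = 9: row 5 has {1,2,3,4,5,7,8}; col 6 has {1,3,4,5,6,7,8}; box has {1,3,4,5,6,7,8} → only 9 remains.
(5,7) = 6: row 5 has {1,2,3,4,5,7,8,9}; col 7 has {1,2,3,4,5,7,8,9}; box has {1,2,3,4,5,7,8,9} → only 6 remains.

734159682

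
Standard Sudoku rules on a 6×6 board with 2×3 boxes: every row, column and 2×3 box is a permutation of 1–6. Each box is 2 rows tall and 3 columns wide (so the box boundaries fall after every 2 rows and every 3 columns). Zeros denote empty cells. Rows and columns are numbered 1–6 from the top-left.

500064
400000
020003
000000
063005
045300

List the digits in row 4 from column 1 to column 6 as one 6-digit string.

r1c2 = 3 (hidden single in row 1).
r2c2 = 1 (sole candidate).
r2c6 = 2 (sole candidate).
r4c2 = 5: row 4 has {}; col 2 has {1,2,3,4,6}; box has {2} → only 5 remains.
r1c3 = 2 (sole candidate).
r1c4 = 1 (sole candidate).
r2c3 = 6 (sole candidate).
r2c4 = 5 (sole candidate).
r2c5 = 3 (sole candidate).
r3c5 = 5 (hidden single in row 3).
r4c1 = 3: in row 4, 3 can only go here (every other open cell in that row sees a 3).
r6c6 = 6 (hidden single in row 6).
r4c6 = 1: row 4 has {3,5}; col 6 has {2,3,4,5,6}; box has {3,5} → only 1 remains.
r4c3 = 4: row 4 has {1,3,5}; col 3 has {2,3,5,6}; box has {2,3,5} → only 4 remains.
r4c5 = 2: row 4 has {1,3,4,5}; col 5 has {3,5,6}; box has {1,3,5} → only 2 remains.
r6c5 = 1 (sole candidate).
r3c3 = 1 (sole candidate).
r4c4 = 6: row 4 has {1,2,3,4,5}; col 4 has {1,3,5}; box has {1,2,3,5} → only 6 remains.

354621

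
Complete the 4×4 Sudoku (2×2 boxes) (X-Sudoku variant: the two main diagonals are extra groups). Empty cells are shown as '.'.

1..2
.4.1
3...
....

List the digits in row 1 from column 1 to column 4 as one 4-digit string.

R1C2 = 3: row 1 has {1,2}; col 2 has {4}; box has {1,4} → only 3 remains.
R1C3 = 4: row 1 has {1,2,3}; col 3 has {}; box has {1,2} → only 4 remains.

1342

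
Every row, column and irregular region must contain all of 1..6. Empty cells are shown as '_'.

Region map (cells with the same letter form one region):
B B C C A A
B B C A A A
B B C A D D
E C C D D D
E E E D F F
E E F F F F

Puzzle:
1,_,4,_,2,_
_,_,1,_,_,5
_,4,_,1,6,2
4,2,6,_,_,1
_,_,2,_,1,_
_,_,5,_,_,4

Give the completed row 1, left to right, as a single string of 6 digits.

164523

R3C3 = 3 (sole candidate).
R6C5 = 3 (sole candidate).
R1C4 = 5: row 1 has {1,2,4}; col 4 has {1}; region has {1,2,3,4,6} → only 5 remains.
R2C5 = 4 (sole candidate).
R3C1 = 5 (sole candidate).
R4C4 = 3 (sole candidate).
R4C5 = 5 (sole candidate).
R5C4 = 4 (sole candidate).
R5C6 = 6 (sole candidate).
R6C1 = 6 (sole candidate).
R6C2 = 1 (sole candidate).
R6C4 = 2 (sole candidate).
R1C6 = 3: row 1 has {1,2,4,5}; col 6 has {1,2,4,5,6}; region has {1,2,4,5} → only 3 remains.
R2C4 = 6 (sole candidate).
R5C1 = 3 (sole candidate).
R5C2 = 5 (sole candidate).
R1C2 = 6: row 1 has {1,2,3,4,5}; col 2 has {1,2,4,5}; region has {1,4,5} → only 6 remains.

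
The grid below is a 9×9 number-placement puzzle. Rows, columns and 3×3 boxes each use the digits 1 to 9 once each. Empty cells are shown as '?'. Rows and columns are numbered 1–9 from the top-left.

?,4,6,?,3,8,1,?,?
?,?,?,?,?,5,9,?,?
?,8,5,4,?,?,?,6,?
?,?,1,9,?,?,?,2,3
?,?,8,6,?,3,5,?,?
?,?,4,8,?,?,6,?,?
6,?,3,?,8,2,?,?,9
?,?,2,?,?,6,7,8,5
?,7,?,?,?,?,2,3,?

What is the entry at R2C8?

4

R2C3 = 7 (sole candidate).
R2C8 = 4: row 2 has {5,7,9}; col 8 has {2,3,6,8}; box has {1,6,9} → only 4 remains.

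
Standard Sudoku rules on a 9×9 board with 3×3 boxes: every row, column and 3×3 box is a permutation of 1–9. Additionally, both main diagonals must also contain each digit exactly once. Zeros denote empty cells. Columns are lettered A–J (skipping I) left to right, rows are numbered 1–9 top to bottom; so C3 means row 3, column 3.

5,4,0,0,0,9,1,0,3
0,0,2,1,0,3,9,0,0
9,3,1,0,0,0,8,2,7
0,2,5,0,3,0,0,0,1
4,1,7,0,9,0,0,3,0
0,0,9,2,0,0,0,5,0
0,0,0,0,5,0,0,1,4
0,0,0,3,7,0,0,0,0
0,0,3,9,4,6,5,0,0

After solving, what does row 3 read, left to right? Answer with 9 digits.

931465827

H1 = 6 (sole candidate).
H2 = 4 (sole candidate).
J2 = 5 (sole candidate).
E3 = 6: row 3 has {1,2,3,7,8,9}; col 5 has {3,4,5,7,9}; box has {1,3,9} → only 6 remains.
F4 = 7 (sole candidate).
C7 = 6 (sole candidate).
D7 = 8 (sole candidate).
F7 = 2 (sole candidate).
B8 = 5 (sole candidate).
F8 = 1 (sole candidate).
H8 = 8 (sole candidate).
A9 = 1 (sole candidate).
H9 = 7 (sole candidate).
J9 = 2 (sole candidate).
C1 = 8 (sole candidate).
D1 = 7 (sole candidate).
E1 = 2 (sole candidate).
E2 = 8 (sole candidate).
H4 = 9 (sole candidate).
E6 = 1 (sole candidate).
F6 = 4 (sole candidate).
A7 = 7 (sole candidate).
B7 = 9 (sole candidate).
G7 = 3 (sole candidate).
A8 = 2 (sole candidate).
C8 = 4 (sole candidate).
G8 = 6 (sole candidate).
J8 = 9 (sole candidate).
B9 = 8 (sole candidate).
A2 = 6 (sole candidate).
B2 = 7 (sole candidate).
F3 = 5: row 3 has {1,2,3,6,7,8,9}; col 6 has {1,2,3,4,6,7,9}; box has {1,2,3,6,7,8,9} → only 5 remains.
A4 = 8 (sole candidate).
D4 = 6 (sole candidate).
G4 = 4 (sole candidate).
D5 = 5 (sole candidate).
F5 = 8 (sole candidate).
G5 = 2 (sole candidate).
J5 = 6 (sole candidate).
A6 = 3 (sole candidate).
B6 = 6 (sole candidate).
G6 = 7 (sole candidate).
J6 = 8 (sole candidate).
D3 = 4: row 3 has {1,2,3,5,6,7,8,9}; col 4 has {1,2,3,5,6,7,8,9}; box has {1,2,3,5,6,7,8,9} → only 4 remains.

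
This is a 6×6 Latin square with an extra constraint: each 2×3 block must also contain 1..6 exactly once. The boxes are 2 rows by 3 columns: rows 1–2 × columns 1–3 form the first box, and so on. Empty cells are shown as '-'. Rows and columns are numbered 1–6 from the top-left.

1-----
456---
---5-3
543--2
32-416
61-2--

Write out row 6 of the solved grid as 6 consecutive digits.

r1c2 = 3: row 1 has {1}; col 2 has {1,2,4,5}; box has {1,4,5,6} → only 3 remains.
r1c3 = 2: row 1 has {1,3}; col 3 has {3,6}; box has {1,3,4,5,6} → only 2 remains.
r1c4 = 6: row 1 has {1,2,3}; col 4 has {2,4,5}; box has {} → only 6 remains.
r2c6 = 1: row 2 has {4,5,6}; col 6 has {2,3,6}; box has {6} → only 1 remains.
r3c1 = 2: row 3 has {3,5}; col 1 has {1,3,4,5,6}; box has {3,4,5} → only 2 remains.
r3c2 = 6: row 3 has {2,3,5}; col 2 has {1,2,3,4,5}; box has {2,3,4,5} → only 6 remains.
r3c3 = 1: row 3 has {2,3,5,6}; col 3 has {2,3,6}; box has {2,3,4,5,6} → only 1 remains.
r3c5 = 4: row 3 has {1,2,3,5,6}; col 5 has {1}; box has {2,3,5} → only 4 remains.
r4c4 = 1: row 4 has {2,3,4,5}; col 4 has {2,4,5,6}; box has {2,3,4,5} → only 1 remains.
r4c5 = 6: row 4 has {1,2,3,4,5}; col 5 has {1,4}; box has {1,2,3,4,5} → only 6 remains.
r5c3 = 5: row 5 has {1,2,3,4,6}; col 3 has {1,2,3,6}; box has {1,2,3,6} → only 5 remains.
r6c3 = 4: row 6 has {1,2,6}; col 3 has {1,2,3,5,6}; box has {1,2,3,5,6} → only 4 remains.
r6c6 = 5: row 6 has {1,2,4,6}; col 6 has {1,2,3,6}; box has {1,2,4,6} → only 5 remains.
r1c5 = 5: row 1 has {1,2,3,6}; col 5 has {1,4,6}; box has {1,6} → only 5 remains.
r1c6 = 4: row 1 has {1,2,3,5,6}; col 6 has {1,2,3,5,6}; box has {1,5,6} → only 4 remains.
r2c4 = 3: row 2 has {1,4,5,6}; col 4 has {1,2,4,5,6}; box has {1,4,5,6} → only 3 remains.
r2c5 = 2: row 2 has {1,3,4,5,6}; col 5 has {1,4,5,6}; box has {1,3,4,5,6} → only 2 remains.
r6c5 = 3: row 6 has {1,2,4,5,6}; col 5 has {1,2,4,5,6}; box has {1,2,4,5,6} → only 3 remains.

614235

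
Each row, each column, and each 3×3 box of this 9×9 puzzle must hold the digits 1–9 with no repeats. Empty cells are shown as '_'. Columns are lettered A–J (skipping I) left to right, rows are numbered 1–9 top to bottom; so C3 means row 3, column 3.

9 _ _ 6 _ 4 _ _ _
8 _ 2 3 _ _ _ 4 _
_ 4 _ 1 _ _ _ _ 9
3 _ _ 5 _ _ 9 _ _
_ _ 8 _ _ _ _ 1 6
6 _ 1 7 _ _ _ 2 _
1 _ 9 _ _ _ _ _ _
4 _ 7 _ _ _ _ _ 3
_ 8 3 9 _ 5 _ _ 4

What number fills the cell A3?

C1 = 5 (sole candidate).
A3 = 7: row 3 has {1,4,9}; col 1 has {1,3,4,6,8,9}; box has {2,4,5,8,9} → only 7 remains.

7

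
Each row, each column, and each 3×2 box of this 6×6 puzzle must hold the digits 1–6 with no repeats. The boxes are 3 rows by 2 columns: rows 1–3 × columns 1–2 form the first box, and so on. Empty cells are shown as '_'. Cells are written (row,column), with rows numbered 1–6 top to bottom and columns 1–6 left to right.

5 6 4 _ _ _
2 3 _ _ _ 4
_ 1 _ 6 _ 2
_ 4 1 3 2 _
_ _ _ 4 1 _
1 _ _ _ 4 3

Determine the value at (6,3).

6

(1,5) = 3: row 1 has {4,5,6}; col 5 has {1,2,4}; box has {2,4} → only 3 remains.
(1,6) = 1: row 1 has {3,4,5,6}; col 6 has {2,3,4}; box has {2,3,4} → only 1 remains.
(2,3) = 5: row 2 has {2,3,4}; col 3 has {1,4}; box has {4,6} → only 5 remains.
(2,4) = 1: row 2 has {2,3,4,5}; col 4 has {3,4,6}; box has {4,5,6} → only 1 remains.
(2,5) = 6: row 2 has {1,2,3,4,5}; col 5 has {1,2,3,4}; box has {1,2,3,4} → only 6 remains.
(3,1) = 4: row 3 has {1,2,6}; col 1 has {1,2,5}; box has {1,2,3,5,6} → only 4 remains.
(3,3) = 3: row 3 has {1,2,4,6}; col 3 has {1,4,5}; box has {1,4,5,6} → only 3 remains.
(3,5) = 5: row 3 has {1,2,3,4,6}; col 5 has {1,2,3,4,6}; box has {1,2,3,4,6} → only 5 remains.
(4,1) = 6: row 4 has {1,2,3,4}; col 1 has {1,2,4,5}; box has {1,4} → only 6 remains.
(4,6) = 5: row 4 has {1,2,3,4,6}; col 6 has {1,2,3,4}; box has {1,2,3,4} → only 5 remains.
(5,1) = 3: row 5 has {1,4}; col 1 has {1,2,4,5,6}; box has {1,4,6} → only 3 remains.
(5,6) = 6: row 5 has {1,3,4}; col 6 has {1,2,3,4,5}; box has {1,2,3,4,5} → only 6 remains.
(1,4) = 2: row 1 has {1,3,4,5,6}; col 4 has {1,3,4,6}; box has {1,3,4,5,6} → only 2 remains.
(5,3) = 2: row 5 has {1,3,4,6}; col 3 has {1,3,4,5}; box has {1,3,4} → only 2 remains.
(6,3) = 6: row 6 has {1,3,4}; col 3 has {1,2,3,4,5}; box has {1,2,3,4} → only 6 remains.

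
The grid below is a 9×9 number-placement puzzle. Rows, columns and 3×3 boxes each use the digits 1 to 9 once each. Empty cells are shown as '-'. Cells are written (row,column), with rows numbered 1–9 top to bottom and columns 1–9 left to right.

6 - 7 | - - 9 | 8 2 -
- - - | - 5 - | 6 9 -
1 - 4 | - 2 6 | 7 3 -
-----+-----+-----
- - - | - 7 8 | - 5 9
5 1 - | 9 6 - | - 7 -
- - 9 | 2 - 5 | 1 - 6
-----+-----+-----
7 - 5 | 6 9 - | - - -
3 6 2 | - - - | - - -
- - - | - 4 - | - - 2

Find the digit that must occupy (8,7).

9

(3,4) = 8 (sole candidate).
(3,9) = 5 (sole candidate).
(6,5) = 3 (sole candidate).
(1,5) = 1 (sole candidate).
(1,9) = 4 (sole candidate).
(2,9) = 1 (sole candidate).
(3,2) = 9 (sole candidate).
(5,6) = 4 (sole candidate).
(8,5) = 8 (sole candidate).
(8,9) = 7 (sole candidate).
(9,2) = 8 (sole candidate).
(9,3) = 1 (sole candidate).
(9,8) = 6 (sole candidate).
(1,4) = 3 (sole candidate).
(2,6) = 7 (sole candidate).
(4,4) = 1 (sole candidate).
(7,2) = 4 (sole candidate).
(7,7) = 3 (sole candidate).
(7,9) = 8 (sole candidate).
(8,4) = 5 (sole candidate).
(8,6) = 1 (sole candidate).
(8,8) = 4 (sole candidate).
(9,1) = 9 (sole candidate).
(9,4) = 7 (sole candidate).
(9,6) = 3 (sole candidate).
(9,7) = 5 (sole candidate).
(1,2) = 5 (sole candidate).
(2,4) = 4 (sole candidate).
(5,7) = 2 (sole candidate).
(5,9) = 3 (sole candidate).
(6,2) = 7 (sole candidate).
(6,8) = 8 (sole candidate).
(7,6) = 2 (sole candidate).
(7,8) = 1 (sole candidate).
(8,7) = 9: row 8 has {1,2,3,4,5,6,7,8}; col 7 has {1,2,3,5,6,7,8}; box has {1,2,3,4,5,6,7,8} → only 9 remains.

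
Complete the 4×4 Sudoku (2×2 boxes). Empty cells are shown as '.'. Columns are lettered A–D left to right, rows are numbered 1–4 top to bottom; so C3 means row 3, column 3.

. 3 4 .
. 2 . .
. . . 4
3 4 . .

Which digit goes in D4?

A1 = 1: row 1 has {3,4}; col 1 has {3}; box has {2,3} → only 1 remains.
D1 = 2: row 1 has {1,3,4}; col 4 has {4}; box has {4} → only 2 remains.
A2 = 4: row 2 has {2}; col 1 has {1,3}; box has {1,2,3} → only 4 remains.
A3 = 2: row 3 has {4}; col 1 has {1,3,4}; box has {3,4} → only 2 remains.
B3 = 1: row 3 has {2,4}; col 2 has {2,3,4}; box has {2,3,4} → only 1 remains.
C3 = 3: row 3 has {1,2,4}; col 3 has {4}; box has {4} → only 3 remains.
D4 = 1: row 4 has {3,4}; col 4 has {2,4}; box has {3,4} → only 1 remains.

1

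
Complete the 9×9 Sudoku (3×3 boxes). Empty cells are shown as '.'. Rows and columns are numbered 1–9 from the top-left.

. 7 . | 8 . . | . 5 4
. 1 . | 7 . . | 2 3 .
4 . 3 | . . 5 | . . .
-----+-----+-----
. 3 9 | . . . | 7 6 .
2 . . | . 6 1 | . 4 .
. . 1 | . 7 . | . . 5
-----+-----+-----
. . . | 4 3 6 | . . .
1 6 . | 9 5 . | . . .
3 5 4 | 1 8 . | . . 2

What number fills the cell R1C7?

1

R5C2 = 8 (sole candidate).
R6C1 = 6 (sole candidate).
R6C2 = 4 (sole candidate).
R9C6 = 7 (sole candidate).
R9C8 = 9 (sole candidate).
R1C1 = 9 (sole candidate).
R3C2 = 2 (sole candidate).
R3C4 = 6 (sole candidate).
R4C1 = 5 (sole candidate).
R4C4 = 2 (sole candidate).
R4C5 = 4 (sole candidate).
R4C6 = 8 (sole candidate).
R4C9 = 1 (sole candidate).
R5C3 = 7 (sole candidate).
R6C4 = 3 (sole candidate).
R6C6 = 9 (sole candidate).
R6C7 = 8 (sole candidate).
R6C8 = 2 (sole candidate).
R7C2 = 9 (sole candidate).
R8C6 = 2 (sole candidate).
R9C7 = 6 (sole candidate).
R1C3 = 6 (sole candidate).
R1C6 = 3 (sole candidate).
R1C7 = 1: row 1 has {3,4,5,6,7,8,9}; col 7 has {2,6,7,8}; box has {2,3,4,5} → only 1 remains.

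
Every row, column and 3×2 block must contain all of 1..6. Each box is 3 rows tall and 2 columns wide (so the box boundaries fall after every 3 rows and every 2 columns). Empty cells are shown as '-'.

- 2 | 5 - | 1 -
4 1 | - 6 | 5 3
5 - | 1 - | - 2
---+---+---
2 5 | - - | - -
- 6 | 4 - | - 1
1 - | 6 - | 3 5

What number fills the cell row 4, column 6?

6

row 2, column 3 = 2: row 2 has {1,3,4,5,6}; col 3 has {1,4,5,6}; box has {1,5,6} → only 2 remains.
row 3, column 2 = 3: row 3 has {1,2,5}; col 2 has {1,2,5,6}; box has {1,2,4,5} → only 3 remains.
row 3, column 4 = 4: row 3 has {1,2,3,5}; col 4 has {6}; box has {1,2,5,6} → only 4 remains.
row 3, column 5 = 6: row 3 has {1,2,3,4,5}; col 5 has {1,3,5}; box has {1,2,3,5} → only 6 remains.
row 4, column 3 = 3: row 4 has {2,5}; col 3 has {1,2,4,5,6}; box has {4,6} → only 3 remains.
row 4, column 4 = 1: row 4 has {2,3,5}; col 4 has {4,6}; box has {3,4,6} → only 1 remains.
row 4, column 5 = 4: row 4 has {1,2,3,5}; col 5 has {1,3,5,6}; box has {1,3,5} → only 4 remains.
row 4, column 6 = 6: row 4 has {1,2,3,4,5}; col 6 has {1,2,3,5}; box has {1,3,4,5} → only 6 remains.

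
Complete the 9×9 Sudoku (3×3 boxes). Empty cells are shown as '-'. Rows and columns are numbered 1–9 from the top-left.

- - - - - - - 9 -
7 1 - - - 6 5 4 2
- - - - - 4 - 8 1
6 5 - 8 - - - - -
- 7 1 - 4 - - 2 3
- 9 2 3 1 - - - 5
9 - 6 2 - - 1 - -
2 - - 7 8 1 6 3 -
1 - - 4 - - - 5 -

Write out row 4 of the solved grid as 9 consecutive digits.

653892417

R2C4 = 9: row 2 has {1,2,4,5,6,7}; col 4 has {2,3,4,7,8}; box has {4,6} → only 9 remains.
R2C5 = 3: row 2 has {1,2,4,5,6,7,9}; col 5 has {1,4,8}; box has {4,6,9} → only 3 remains.
R3C4 = 5: row 3 has {1,4,8}; col 4 has {2,3,4,7,8,9}; box has {3,4,6,9} → only 5 remains.
R5C1 = 8: row 5 has {1,2,3,4,7}; col 1 has {1,2,6,7,9}; box has {1,2,5,6,7,9} → only 8 remains.
R5C4 = 6: row 5 has {1,2,3,4,7,8}; col 4 has {2,3,4,5,7,8,9}; box has {1,3,4,8} → only 6 remains.
R5C7 = 9: row 5 has {1,2,3,4,6,7,8}; col 7 has {1,5,6}; box has {2,3,5} → only 9 remains.
R6C1 = 4: row 6 has {1,2,3,5,9}; col 1 has {1,2,6,7,8,9}; box has {1,2,5,6,7,8,9} → only 4 remains.
R6C6 = 7: row 6 has {1,2,3,4,5,9}; col 6 has {1,4,6}; box has {1,3,4,6,8} → only 7 remains.
R6C7 = 8: row 6 has {1,2,3,4,5,7,9}; col 7 has {1,5,6,9}; box has {2,3,5,9} → only 8 remains.
R6C8 = 6: row 6 has {1,2,3,4,5,7,8,9}; col 8 has {2,3,4,5,8,9}; box has {2,3,5,8,9} → only 6 remains.
R7C5 = 5: row 7 has {1,2,6,9}; col 5 has {1,3,4,8}; box has {1,2,4,7,8} → only 5 remains.
R7C6 = 3: row 7 has {1,2,5,6,9}; col 6 has {1,4,6,7}; box has {1,2,4,5,7,8} → only 3 remains.
R7C8 = 7: row 7 has {1,2,3,5,6,9}; col 8 has {2,3,4,5,6,8,9}; box has {1,3,5,6} → only 7 remains.
R8C2 = 4: row 8 has {1,2,3,6,7,8}; col 2 has {1,5,7,9}; box has {1,2,6,9} → only 4 remains.
R8C3 = 5: row 8 has {1,2,3,4,6,7,8}; col 3 has {1,2,6}; box has {1,2,4,6,9} → only 5 remains.
R8C9 = 9: row 8 has {1,2,3,4,5,6,7,8}; col 9 has {1,2,3,5}; box has {1,3,5,6,7} → only 9 remains.
R9C6 = 9: row 9 has {1,4,5}; col 6 has {1,3,4,6,7}; box has {1,2,3,4,5,7,8} → only 9 remains.
R9C7 = 2: row 9 has {1,4,5,9}; col 7 has {1,5,6,8,9}; box has {1,3,5,6,7,9} → only 2 remains.
R9C9 = 8: row 9 has {1,2,4,5,9}; col 9 has {1,2,3,5,9}; box has {1,2,3,5,6,7,9} → only 8 remains.
R1C4 = 1: row 1 has {9}; col 4 has {2,3,4,5,6,7,8,9}; box has {3,4,5,6,9} → only 1 remains.
R2C3 = 8: row 2 has {1,2,3,4,5,6,7,9}; col 3 has {1,2,5,6}; box has {1,7} → only 8 remains.
R3C1 = 3: row 3 has {1,4,5,8}; col 1 has {1,2,4,6,7,8,9}; box has {1,7,8} → only 3 remains.
R3C3 = 9: row 3 has {1,3,4,5,8}; col 3 has {1,2,5,6,8}; box has {1,3,7,8} → only 9 remains.
R3C7 = 7: row 3 has {1,3,4,5,8,9}; col 7 has {1,2,5,6,8,9}; box has {1,2,4,5,8,9} → only 7 remains.
R4C3 = 3: row 4 has {5,6,8}; col 3 has {1,2,5,6,8,9}; box has {1,2,4,5,6,7,8,9} → only 3 remains.
R4C6 = 2: row 4 has {3,5,6,8}; col 6 has {1,3,4,6,7,9}; box has {1,3,4,6,7,8} → only 2 remains.
R4C7 = 4: row 4 has {2,3,5,6,8}; col 7 has {1,2,5,6,7,8,9}; box has {2,3,5,6,8,9} → only 4 remains.
R4C8 = 1: row 4 has {2,3,4,5,6,8}; col 8 has {2,3,4,5,6,7,8,9}; box has {2,3,4,5,6,8,9} → only 1 remains.
R4C9 = 7: row 4 has {1,2,3,4,5,6,8}; col 9 has {1,2,3,5,8,9}; box has {1,2,3,4,5,6,8,9} → only 7 remains.
R5C6 = 5: row 5 has {1,2,3,4,6,7,8,9}; col 6 has {1,2,3,4,6,7,9}; box has {1,2,3,4,6,7,8} → only 5 remains.
R7C2 = 8: row 7 has {1,2,3,5,6,7,9}; col 2 has {1,4,5,7,9}; box has {1,2,4,5,6,9} → only 8 remains.
R7C9 = 4: row 7 has {1,2,3,5,6,7,8,9}; col 9 has {1,2,3,5,7,8,9}; box has {1,2,3,5,6,7,8,9} → only 4 remains.
R9C2 = 3: row 9 has {1,2,4,5,8,9}; col 2 has {1,4,5,7,8,9}; box has {1,2,4,5,6,8,9} → only 3 remains.
R9C3 = 7: row 9 has {1,2,3,4,5,8,9}; col 3 has {1,2,3,5,6,8,9}; box has {1,2,3,4,5,6,8,9} → only 7 remains.
R9C5 = 6: row 9 has {1,2,3,4,5,7,8,9}; col 5 has {1,3,4,5,8}; box has {1,2,3,4,5,7,8,9} → only 6 remains.
R1C1 = 5: row 1 has {1,9}; col 1 has {1,2,3,4,6,7,8,9}; box has {1,3,7,8,9} → only 5 remains.
R1C3 = 4: row 1 has {1,5,9}; col 3 has {1,2,3,5,6,7,8,9}; box has {1,3,5,7,8,9} → only 4 remains.
R1C6 = 8: row 1 has {1,4,5,9}; col 6 has {1,2,3,4,5,6,7,9}; box has {1,3,4,5,6,9} → only 8 remains.
R1C7 = 3: row 1 has {1,4,5,8,9}; col 7 has {1,2,4,5,6,7,8,9}; box has {1,2,4,5,7,8,9} → only 3 remains.
R1C9 = 6: row 1 has {1,3,4,5,8,9}; col 9 has {1,2,3,4,5,7,8,9}; box has {1,2,3,4,5,7,8,9} → only 6 remains.
R3C5 = 2: row 3 has {1,3,4,5,7,8,9}; col 5 has {1,3,4,5,6,8}; box has {1,3,4,5,6,8,9} → only 2 remains.
R4C5 = 9: row 4 has {1,2,3,4,5,6,7,8}; col 5 has {1,2,3,4,5,6,8}; box has {1,2,3,4,5,6,7,8} → only 9 remains.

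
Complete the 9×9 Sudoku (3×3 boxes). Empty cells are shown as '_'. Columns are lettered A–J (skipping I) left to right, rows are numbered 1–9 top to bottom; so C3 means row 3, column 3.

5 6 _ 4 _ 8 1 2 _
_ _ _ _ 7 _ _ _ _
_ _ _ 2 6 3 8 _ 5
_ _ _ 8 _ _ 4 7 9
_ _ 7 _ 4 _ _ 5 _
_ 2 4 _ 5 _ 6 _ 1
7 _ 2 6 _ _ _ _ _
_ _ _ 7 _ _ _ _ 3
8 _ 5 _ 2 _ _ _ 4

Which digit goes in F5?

6

E1 = 9: row 1 has {1,2,4,5,6,8}; col 5 has {2,4,5,6,7}; box has {2,3,4,6,7,8} → only 9 remains.
J1 = 7: row 1 has {1,2,4,5,6,8,9}; col 9 has {1,3,4,5,9}; box has {1,2,5,8} → only 7 remains.
J2 = 6: row 2 has {7}; col 9 has {1,3,4,5,7,9}; box has {1,2,5,7,8} → only 6 remains.
J7 = 8: row 7 has {2,6,7}; col 9 has {1,3,4,5,6,7,9}; box has {3,4} → only 8 remains.
C1 = 3: row 1 has {1,2,4,5,6,7,8,9}; col 3 has {2,4,5,7}; box has {5,6} → only 3 remains.
J5 = 2: row 5 has {4,5,7}; col 9 has {1,3,4,5,6,7,8,9}; box has {1,4,5,6,7,9} → only 2 remains.
G5 = 3: row 5 has {2,4,5,7}; col 7 has {1,4,6,8}; box has {1,2,4,5,6,7,9} → only 3 remains.
H6 = 8: row 6 has {1,2,4,5,6}; col 8 has {2,5,7}; box has {1,2,3,4,5,6,7,9} → only 8 remains.
G2 = 9: row 2 has {6,7}; col 7 has {1,3,4,6,8}; box has {1,2,5,6,7,8} → only 9 remains.
H3 = 4: row 3 has {2,3,5,6,8}; col 8 has {2,5,7,8}; box has {1,2,5,6,7,8,9} → only 4 remains.
G7 = 5: row 7 has {2,6,7,8}; col 7 has {1,3,4,6,8,9}; box has {3,4,8} → only 5 remains.
G8 = 2: row 8 has {3,7}; col 7 has {1,3,4,5,6,8,9}; box has {3,4,5,8} → only 2 remains.
G9 = 7: row 9 has {2,4,5,8}; col 7 has {1,2,3,4,5,6,8,9}; box has {2,3,4,5,8} → only 7 remains.
H2 = 3: row 2 has {6,7,9}; col 8 has {2,4,5,7,8}; box has {1,2,4,5,6,7,8,9} → only 3 remains.
A2 = 2: in row 2, 2 can only go here (every other open cell in that row sees a 2).
B2 = 4: in row 2, 4 can only go here (every other open cell in that row sees a 4).
C2 = 8: in row 2, 8 can only go here (every other open cell in that row sees an 8).
B3 = 7: in row 3, 7 can only go here (every other open cell in that row sees a 7).
F4 = 2: in row 4, 2 can only go here (every other open cell in that row sees a 2).
B4 = 5: in row 4, 5 can only go here (every other open cell in that row sees a 5).
B5 = 8: in row 5, 8 can only go here (every other open cell in that row sees an 8).
F6 = 7: in row 6, 7 can only go here (every other open cell in that row sees a 7).
F7 = 4: in row 7, 4 can only go here (every other open cell in that row sees a 4).
A8 = 4: in row 8, 4 can only go here (every other open cell in that row sees a 4).
F8 = 5: in row 8, 5 can only go here (every other open cell in that row sees a 5).
E8 = 8: in row 8, 8 can only go here (every other open cell in that row sees an 8).
F2 = 1: row 2 has {2,3,4,6,7,8,9}; col 6 has {2,3,4,5,7,8}; box has {2,3,4,6,7,8,9} → only 1 remains.
F9 = 9: row 9 has {2,4,5,7,8}; col 6 has {1,2,3,4,5,7,8}; box has {2,4,5,6,7,8} → only 9 remains.
D2 = 5: row 2 has {1,2,3,4,6,7,8,9}; col 4 has {2,4,6,7,8}; box has {1,2,3,4,6,7,8,9} → only 5 remains.
F5 = 6: row 5 has {2,3,4,5,7,8}; col 6 has {1,2,3,4,5,7,8,9}; box has {2,4,5,7,8} → only 6 remains.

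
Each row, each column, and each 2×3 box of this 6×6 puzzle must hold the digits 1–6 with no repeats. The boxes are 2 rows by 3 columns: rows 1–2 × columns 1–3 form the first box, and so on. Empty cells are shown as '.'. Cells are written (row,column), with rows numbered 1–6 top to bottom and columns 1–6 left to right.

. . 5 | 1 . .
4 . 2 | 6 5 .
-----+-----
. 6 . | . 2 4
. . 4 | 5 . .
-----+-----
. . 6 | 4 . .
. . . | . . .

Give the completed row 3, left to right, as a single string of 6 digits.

(1,2) = 3 (sole candidate).
(1,5) = 4 (sole candidate).
(1,6) = 2 (sole candidate).
(2,2) = 1 (sole candidate).
(2,6) = 3 (sole candidate).
(3,4) = 3: row 3 has {2,4,6}; col 4 has {1,4,5,6}; box has {2,4,5} → only 3 remains.
(4,2) = 2 (sole candidate).
(5,2) = 5 (sole candidate).
(5,6) = 1 (sole candidate).
(6,2) = 4 (sole candidate).
(6,4) = 2 (sole candidate).
(1,1) = 6 (sole candidate).
(3,3) = 1: row 3 has {2,3,4,6}; col 3 has {2,4,5,6}; box has {2,4,6} → only 1 remains.
(4,1) = 3 (sole candidate).
(4,6) = 6 (sole candidate).
(5,1) = 2 (sole candidate).
(5,5) = 3 (sole candidate).
(6,1) = 1 (sole candidate).
(6,3) = 3 (sole candidate).
(6,5) = 6 (sole candidate).
(6,6) = 5 (sole candidate).
(3,1) = 5: row 3 has {1,2,3,4,6}; col 1 has {1,2,3,4,6}; box has {1,2,3,4,6} → only 5 remains.

561324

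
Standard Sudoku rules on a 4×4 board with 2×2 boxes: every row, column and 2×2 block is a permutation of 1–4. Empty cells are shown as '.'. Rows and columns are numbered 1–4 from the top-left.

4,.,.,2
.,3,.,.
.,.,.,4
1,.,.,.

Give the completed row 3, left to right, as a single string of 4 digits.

R1C2 = 1 (sole candidate).
R1C3 = 3 (sole candidate).
R2C1 = 2 (sole candidate).
R2C4 = 1 (sole candidate).
R3C1 = 3: row 3 has {4}; col 1 has {1,2,4}; box has {1} → only 3 remains.
R3C2 = 2: row 3 has {3,4}; col 2 has {1,3}; box has {1,3} → only 2 remains.
R3C3 = 1: row 3 has {2,3,4}; col 3 has {3}; box has {4} → only 1 remains.

3214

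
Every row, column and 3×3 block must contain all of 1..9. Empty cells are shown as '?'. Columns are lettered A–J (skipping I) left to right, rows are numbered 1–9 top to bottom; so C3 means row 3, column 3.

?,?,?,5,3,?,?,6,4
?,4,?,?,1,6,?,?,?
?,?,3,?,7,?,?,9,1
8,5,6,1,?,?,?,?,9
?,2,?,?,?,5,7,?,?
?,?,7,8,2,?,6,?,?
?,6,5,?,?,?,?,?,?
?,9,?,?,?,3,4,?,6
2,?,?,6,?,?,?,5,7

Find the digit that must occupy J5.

8

B3 = 8: row 3 has {1,3,7,9}; col 2 has {2,4,5,6,9}; box has {3,4} → only 8 remains.
E4 = 4: row 4 has {1,5,6,8,9}; col 5 has {1,2,3,7}; box has {1,2,5,8} → only 4 remains.
F4 = 7: row 4 has {1,4,5,6,8,9}; col 6 has {3,5,6}; box has {1,2,4,5,8} → only 7 remains.
F6 = 9: row 6 has {2,6,7,8}; col 6 has {3,5,6,7}; box has {1,2,4,5,7,8} → only 9 remains.
D5 = 3: row 5 has {2,5,7}; col 4 has {1,5,6,8}; box has {1,2,4,5,7,8,9} → only 3 remains.
E5 = 6: row 5 has {2,3,5,7}; col 5 has {1,2,3,4,7}; box has {1,2,3,4,5,7,8,9} → only 6 remains.
J5 = 8: row 5 has {2,3,5,6,7}; col 9 has {1,4,6,7,9}; box has {6,7,9} → only 8 remains.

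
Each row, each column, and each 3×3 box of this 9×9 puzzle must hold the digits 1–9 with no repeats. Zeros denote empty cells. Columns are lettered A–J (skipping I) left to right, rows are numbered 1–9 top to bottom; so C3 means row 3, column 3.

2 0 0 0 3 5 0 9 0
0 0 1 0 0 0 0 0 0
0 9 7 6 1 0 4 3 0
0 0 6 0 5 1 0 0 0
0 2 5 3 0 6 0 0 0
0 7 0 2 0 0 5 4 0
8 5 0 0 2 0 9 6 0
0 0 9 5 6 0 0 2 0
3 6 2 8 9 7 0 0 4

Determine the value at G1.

A3 = 5 (sole candidate).
E6 = 8 (sole candidate).
F6 = 9 (sole candidate).
C7 = 4 (sole candidate).
D7 = 1 (sole candidate).
F7 = 3 (sole candidate).
J7 = 7 (sole candidate).
B8 = 1 (sole candidate).
F8 = 4 (sole candidate).
G9 = 1 (sole candidate).
H9 = 5 (sole candidate).
C1 = 8 (sole candidate).
A6 = 1 (sole candidate).
C6 = 3 (sole candidate).
J6 = 6 (sole candidate).
A8 = 7 (sole candidate).
B1 = 4 (sole candidate).
D1 = 7 (sole candidate).
G1 = 6: row 1 has {2,3,4,5,7,8,9}; col 7 has {1,4,5,9}; box has {3,4,9} → only 6 remains.

6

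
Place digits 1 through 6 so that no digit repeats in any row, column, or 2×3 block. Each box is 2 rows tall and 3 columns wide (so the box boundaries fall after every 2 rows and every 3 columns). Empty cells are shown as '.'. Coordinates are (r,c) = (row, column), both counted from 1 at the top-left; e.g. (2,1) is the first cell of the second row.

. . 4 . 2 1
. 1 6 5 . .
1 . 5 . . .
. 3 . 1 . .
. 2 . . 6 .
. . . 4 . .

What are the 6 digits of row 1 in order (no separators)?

354621

(1,2) = 5: row 1 has {1,2,4}; col 2 has {1,2,3}; box has {1,4,6} → only 5 remains.
(4,3) = 2: row 4 has {1,3}; col 3 has {4,5,6}; box has {1,3,5} → only 2 remains.
(5,4) = 3: row 5 has {2,6}; col 4 has {1,4,5}; box has {4,6} → only 3 remains.
(5,6) = 5: row 5 has {2,3,6}; col 6 has {1}; box has {3,4,6} → only 5 remains.
(6,2) = 6: row 6 has {4}; col 2 has {1,2,3,5}; box has {2} → only 6 remains.
(6,5) = 1: row 6 has {4,6}; col 5 has {2,6}; box has {3,4,5,6} → only 1 remains.
(6,6) = 2: row 6 has {1,4,6}; col 6 has {1,5}; box has {1,3,4,5,6} → only 2 remains.
(1,1) = 3: row 1 has {1,2,4,5}; col 1 has {1}; box has {1,4,5,6} → only 3 remains.
(1,4) = 6: row 1 has {1,2,3,4,5}; col 4 has {1,3,4,5}; box has {1,2,5} → only 6 remains.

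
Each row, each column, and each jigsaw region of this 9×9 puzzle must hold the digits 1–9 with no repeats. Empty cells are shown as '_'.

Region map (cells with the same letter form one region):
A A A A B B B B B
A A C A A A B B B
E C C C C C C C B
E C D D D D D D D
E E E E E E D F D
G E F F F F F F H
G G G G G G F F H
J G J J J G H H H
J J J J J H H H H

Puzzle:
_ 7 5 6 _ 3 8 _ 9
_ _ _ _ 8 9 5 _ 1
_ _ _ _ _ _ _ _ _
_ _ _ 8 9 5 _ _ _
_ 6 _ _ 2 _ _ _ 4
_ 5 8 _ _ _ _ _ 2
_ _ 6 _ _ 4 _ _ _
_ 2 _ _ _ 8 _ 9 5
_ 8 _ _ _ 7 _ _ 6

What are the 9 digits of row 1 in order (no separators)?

R1C5 = 4: row 1 has {3,5,6,7,8,9}; col 5 has {2,8,9}; region has {1,3,5,8,9} → only 4 remains.
R1C8 = 2: row 1 has {3,4,5,6,7,8,9}; col 8 has {9}; region has {1,3,4,5,8,9} → only 2 remains.
R3C9 = 7 (sole candidate).
R4C9 = 3 (sole candidate).
R5C6 = 1 (sole candidate).
R5C7 = 7 (sole candidate).
R6C6 = 6 (sole candidate).
R7C9 = 8 (sole candidate).
R1C1 = 1: row 1 has {2,3,4,5,6,7,8,9}; col 1 has {}; region has {5,6,7,8,9} → only 1 remains.

175643829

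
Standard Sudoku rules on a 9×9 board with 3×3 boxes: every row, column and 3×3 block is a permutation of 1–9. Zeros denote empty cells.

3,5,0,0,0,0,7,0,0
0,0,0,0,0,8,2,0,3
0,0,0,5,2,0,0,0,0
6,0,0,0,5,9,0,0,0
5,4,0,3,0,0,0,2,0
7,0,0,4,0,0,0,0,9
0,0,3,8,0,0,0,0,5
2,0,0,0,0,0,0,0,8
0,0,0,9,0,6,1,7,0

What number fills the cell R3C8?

R9C2 = 8: row 9 has {1,6,7,9}; col 2 has {4,5}; box has {2,3} → only 8 remains.
R9C1 = 4: row 9 has {1,6,7,8,9}; col 1 has {2,3,5,6,7}; box has {2,3,8} → only 4 remains.
R9C3 = 5: row 9 has {1,4,6,7,8,9}; col 3 has {3}; box has {2,3,4,8} → only 5 remains.
R9C5 = 3: row 9 has {1,4,5,6,7,8,9}; col 5 has {2,5}; box has {6,8,9} → only 3 remains.
R9C9 = 2: row 9 has {1,3,4,5,6,7,8,9}; col 9 has {3,5,8,9}; box has {1,5,7,8} → only 2 remains.
R1C3 = 2: in row 1, 2 can only go here (every other open cell in that row sees a 2).
R1C8 = 8: in row 1, 8 can only go here (every other open cell in that row sees an 8).
R1C5 = 9: in row 1, 9 can only go here (every other open cell in that row sees a 9).
R2C8 = 5: in row 2, 5 can only go here (every other open cell in that row sees a 5).
R3C6 = 3: in row 3, 3 can only go here (every other open cell in that row sees a 3).
R5C3 = 9: in row 5, 9 can only go here (every other open cell in that row sees a 9).
R6C7 = 5: in row 6, 5 can only go here (every other open cell in that row sees a 5).
R7C6 = 2: in row 7, 2 can only go here (every other open cell in that row sees a 2).
R6C6 = 1: row 6 has {4,5,7,9}; col 6 has {2,3,6,8,9}; box has {3,4,5,9} → only 1 remains.
R1C6 = 4: row 1 has {2,3,5,7,8,9}; col 6 has {1,2,3,6,8,9}; box has {2,3,5,8,9} → only 4 remains.
R5C6 = 7: row 5 has {2,3,4,5,9}; col 6 has {1,2,3,4,6,8,9}; box has {1,3,4,5,9} → only 7 remains.
R6C3 = 8: row 6 has {1,4,5,7,9}; col 3 has {2,3,5,9}; box has {4,5,6,7,9} → only 8 remains.
R6C5 = 6: row 6 has {1,4,5,7,8,9}; col 5 has {2,3,5,9}; box has {1,3,4,5,7,9} → only 6 remains.
R6C8 = 3: row 6 has {1,4,5,6,7,8,9}; col 8 has {2,5,7,8}; box has {2,5,9} → only 3 remains.
R8C6 = 5: row 8 has {2,8}; col 6 has {1,2,3,4,6,7,8,9}; box has {2,3,6,8,9} → only 5 remains.
R4C3 = 1: row 4 has {5,6,9}; col 3 has {2,3,5,8,9}; box has {4,5,6,7,8,9} → only 1 remains.
R4C4 = 2: row 4 has {1,5,6,9}; col 4 has {3,4,5,8,9}; box has {1,3,4,5,6,7,9} → only 2 remains.
R4C8 = 4: row 4 has {1,2,5,6,9}; col 8 has {2,3,5,7,8}; box has {2,3,5,9} → only 4 remains.
R4C9 = 7: row 4 has {1,2,4,5,6,9}; col 9 has {2,3,5,8,9}; box has {2,3,4,5,9} → only 7 remains.
R5C5 = 8: row 5 has {2,3,4,5,7,9}; col 5 has {2,3,5,6,9}; box has {1,2,3,4,5,6,7,9} → only 8 remains.
R5C7 = 6: row 5 has {2,3,4,5,7,8,9}; col 7 has {1,2,5,7}; box has {2,3,4,5,7,9} → only 6 remains.
R5C9 = 1: row 5 has {2,3,4,5,6,7,8,9}; col 9 has {2,3,5,7,8,9}; box has {2,3,4,5,6,7,9} → only 1 remains.
R6C2 = 2: row 6 has {1,3,4,5,6,7,8,9}; col 2 has {4,5,8}; box has {1,4,5,6,7,8,9} → only 2 remains.
R1C9 = 6: row 1 has {2,3,4,5,7,8,9}; col 9 has {1,2,3,5,7,8,9}; box has {2,3,5,7,8} → only 6 remains.
R3C9 = 4: row 3 has {2,3,5}; col 9 has {1,2,3,5,6,7,8,9}; box has {2,3,5,6,7,8} → only 4 remains.
R4C2 = 3: row 4 has {1,2,4,5,6,7,9}; col 2 has {2,4,5,8}; box has {1,2,4,5,6,7,8,9} → only 3 remains.
R4C7 = 8: row 4 has {1,2,3,4,5,6,7,9}; col 7 has {1,2,5,6,7}; box has {1,2,3,4,5,6,7,9} → only 8 remains.
R1C4 = 1: row 1 has {2,3,4,5,6,7,8,9}; col 4 has {2,3,4,5,8,9}; box has {2,3,4,5,8,9} → only 1 remains.
R2C5 = 7: row 2 has {2,3,5,8}; col 5 has {2,3,5,6,8,9}; box has {1,2,3,4,5,8,9} → only 7 remains.
R3C7 = 9: row 3 has {2,3,4,5}; col 7 has {1,2,5,6,7,8}; box has {2,3,4,5,6,7,8} → only 9 remains.
R3C8 = 1: row 3 has {2,3,4,5,9}; col 8 has {2,3,4,5,7,8}; box has {2,3,4,5,6,7,8,9} → only 1 remains.

1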